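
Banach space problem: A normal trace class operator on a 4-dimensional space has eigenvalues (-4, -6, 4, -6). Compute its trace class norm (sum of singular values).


For a normal operator, singular values equal |eigenvalues|.
Trace norm = sum |lambda_i| = 4 + 6 + 4 + 6
= 20

20


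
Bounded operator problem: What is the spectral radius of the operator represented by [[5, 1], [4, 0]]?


For a 2x2 matrix, eigenvalues satisfy lambda^2 - (trace)*lambda + det = 0
trace = 5 + 0 = 5
det = 5*0 - 1*4 = -4
discriminant = 5^2 - 4*(-4) = 41
spectral radius = max |eigenvalue| = 5.7016

5.7016


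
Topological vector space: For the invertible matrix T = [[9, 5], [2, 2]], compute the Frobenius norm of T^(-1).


det(T) = 9*2 - 5*2 = 8
T^(-1) = (1/8) * [[2, -5], [-2, 9]] = [[0.2500, -0.6250], [-0.2500, 1.1250]]
||T^(-1)||_F^2 = 0.2500^2 + (-0.6250)^2 + (-0.2500)^2 + 1.1250^2 = 1.7812
||T^(-1)||_F = sqrt(1.7812) = 1.3346

1.3346


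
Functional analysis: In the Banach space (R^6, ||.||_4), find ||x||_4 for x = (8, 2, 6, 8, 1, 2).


The l^4 norm = (sum |x_i|^4)^(1/4)
Sum of 4th powers = 4096 + 16 + 1296 + 4096 + 1 + 16 = 9521
||x||_4 = (9521)^(1/4) = 9.8780

9.8780


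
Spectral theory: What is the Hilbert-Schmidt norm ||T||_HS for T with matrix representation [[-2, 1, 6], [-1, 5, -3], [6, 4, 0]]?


The Hilbert-Schmidt norm is sqrt(sum of squares of all entries).
Sum of squares = (-2)^2 + 1^2 + 6^2 + (-1)^2 + 5^2 + (-3)^2 + 6^2 + 4^2 + 0^2
= 4 + 1 + 36 + 1 + 25 + 9 + 36 + 16 + 0 = 128
||T||_HS = sqrt(128) = 11.3137

11.3137


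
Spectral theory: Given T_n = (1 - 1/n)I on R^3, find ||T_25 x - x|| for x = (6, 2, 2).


T_25 x - x = (1 - 1/25)x - x = -x/25
||x|| = sqrt(44) = 6.6332
||T_25 x - x|| = ||x||/25 = 6.6332/25 = 0.2653

0.2653


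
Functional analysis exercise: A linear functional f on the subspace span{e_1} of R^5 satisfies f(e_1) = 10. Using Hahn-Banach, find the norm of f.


The norm of f is given by ||f|| = sup_{||x||=1} |f(x)|.
On span{e_1}, ||e_1|| = 1, so ||f|| = |f(e_1)| / ||e_1||
= |10| / 1 = 10.0000

10.0000


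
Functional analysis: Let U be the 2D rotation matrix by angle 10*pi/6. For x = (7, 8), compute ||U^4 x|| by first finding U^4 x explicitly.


U is a rotation by theta = 10*pi/6
U^4 = rotation by 4*theta = 40*pi/6 = 4*pi/6 (mod 2*pi)
cos(4*pi/6) = -0.5000, sin(4*pi/6) = 0.8660
U^4 x = (-0.5000 * 7 - 0.8660 * 8, 0.8660 * 7 + -0.5000 * 8)
= (-10.4282, 2.0622)
||U^4 x|| = sqrt((-10.4282)^2 + 2.0622^2) = sqrt(113.0000) = 10.6301

10.6301


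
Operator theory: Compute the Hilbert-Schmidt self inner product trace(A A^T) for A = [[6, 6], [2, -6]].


trace(A * A^T) = sum of squares of all entries
= 6^2 + 6^2 + 2^2 + (-6)^2
= 36 + 36 + 4 + 36
= 112

112


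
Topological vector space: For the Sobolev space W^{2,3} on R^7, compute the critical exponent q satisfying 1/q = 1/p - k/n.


Using the Sobolev embedding formula: 1/q = 1/p - k/n
1/q = 1/3 - 2/7 = 1/21
q = 1/(1/21) = 21

21.0000


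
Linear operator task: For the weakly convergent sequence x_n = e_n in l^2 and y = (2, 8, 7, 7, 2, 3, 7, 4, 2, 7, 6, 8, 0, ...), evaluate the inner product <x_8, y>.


x_8 = e_8 is the standard basis vector with 1 in position 8.
<x_8, y> = y_8 = 4
As n -> infinity, <x_n, y> -> 0, confirming weak convergence of (x_n) to 0.

4


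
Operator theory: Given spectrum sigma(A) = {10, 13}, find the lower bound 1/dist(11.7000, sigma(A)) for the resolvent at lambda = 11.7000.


dist(11.7000, {10, 13}) = min(|11.7000 - 10|, |11.7000 - 13|)
= min(1.7000, 1.3000) = 1.3000
Resolvent bound = 1/1.3000 = 0.7692

0.7692


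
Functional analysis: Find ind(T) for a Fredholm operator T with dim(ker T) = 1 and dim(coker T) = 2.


The Fredholm index is defined as ind(T) = dim(ker T) - dim(coker T)
= 1 - 2
= -1

-1


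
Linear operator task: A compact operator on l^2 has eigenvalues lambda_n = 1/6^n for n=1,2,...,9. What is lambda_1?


The eigenvalue formula gives lambda_1 = 1/6^1
= 1/6
= 0.1667

0.1667


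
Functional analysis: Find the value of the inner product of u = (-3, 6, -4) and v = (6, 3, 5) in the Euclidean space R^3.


Computing the standard inner product <u, v> = sum u_i * v_i
= -3*6 + 6*3 + -4*5
= -18 + 18 + -20
= -20

-20


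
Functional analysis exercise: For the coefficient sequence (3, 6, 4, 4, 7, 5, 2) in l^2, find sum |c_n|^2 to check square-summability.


sum |c_n|^2 = 3^2 + 6^2 + 4^2 + 4^2 + 7^2 + 5^2 + 2^2
= 9 + 36 + 16 + 16 + 49 + 25 + 4
= 155

155


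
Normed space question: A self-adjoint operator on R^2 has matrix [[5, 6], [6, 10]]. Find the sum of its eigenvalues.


For a self-adjoint (symmetric) matrix, the eigenvalues are real.
The sum of eigenvalues equals the trace of the matrix.
trace = 5 + 10 = 15

15


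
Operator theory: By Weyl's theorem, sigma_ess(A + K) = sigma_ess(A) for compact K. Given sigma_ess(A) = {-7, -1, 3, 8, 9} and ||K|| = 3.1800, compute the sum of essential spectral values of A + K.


By Weyl's theorem, the essential spectrum is invariant under compact perturbations.
sigma_ess(A + K) = sigma_ess(A) = {-7, -1, 3, 8, 9}
Sum = -7 + -1 + 3 + 8 + 9 = 12

12


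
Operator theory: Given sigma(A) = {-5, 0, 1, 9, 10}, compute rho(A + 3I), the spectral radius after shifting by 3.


Spectrum of A + 3I = {-2, 3, 4, 12, 13}
Spectral radius = max |lambda| over the shifted spectrum
= max(2, 3, 4, 12, 13) = 13

13


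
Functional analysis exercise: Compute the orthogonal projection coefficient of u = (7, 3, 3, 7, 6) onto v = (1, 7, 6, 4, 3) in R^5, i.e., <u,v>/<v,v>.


Computing <u,v> = 7*1 + 3*7 + 3*6 + 7*4 + 6*3 = 92
Computing <v,v> = 1^2 + 7^2 + 6^2 + 4^2 + 3^2 = 111
Projection coefficient = 92/111 = 0.8288

0.8288


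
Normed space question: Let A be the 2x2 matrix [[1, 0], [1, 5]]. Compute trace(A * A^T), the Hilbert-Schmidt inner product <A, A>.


trace(A * A^T) = sum of squares of all entries
= 1^2 + 0^2 + 1^2 + 5^2
= 1 + 0 + 1 + 25
= 27

27


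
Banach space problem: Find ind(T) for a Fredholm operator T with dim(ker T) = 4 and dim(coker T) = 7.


The Fredholm index is defined as ind(T) = dim(ker T) - dim(coker T)
= 4 - 7
= -3

-3


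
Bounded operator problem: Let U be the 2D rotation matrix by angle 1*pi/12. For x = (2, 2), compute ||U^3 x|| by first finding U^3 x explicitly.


U is a rotation by theta = 1*pi/12
U^3 = rotation by 3*theta = 3*pi/12
cos(3*pi/12) = 0.7071, sin(3*pi/12) = 0.7071
U^3 x = (0.7071 * 2 - 0.7071 * 2, 0.7071 * 2 + 0.7071 * 2)
= (0.0000, 2.8284)
||U^3 x|| = sqrt(0.0000^2 + 2.8284^2) = sqrt(8.0000) = 2.8284

2.8284


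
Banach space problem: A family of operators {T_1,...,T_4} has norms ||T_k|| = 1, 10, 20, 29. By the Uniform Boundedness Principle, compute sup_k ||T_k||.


By the Uniform Boundedness Principle, the supremum of norms is finite.
sup_k ||T_k|| = max(1, 10, 20, 29) = 29

29


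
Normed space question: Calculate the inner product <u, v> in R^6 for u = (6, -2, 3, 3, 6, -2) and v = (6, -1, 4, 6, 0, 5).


Computing the standard inner product <u, v> = sum u_i * v_i
= 6*6 + -2*-1 + 3*4 + 3*6 + 6*0 + -2*5
= 36 + 2 + 12 + 18 + 0 + -10
= 58

58


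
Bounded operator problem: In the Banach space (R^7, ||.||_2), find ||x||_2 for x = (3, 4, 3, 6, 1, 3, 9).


The l^2 norm = (sum |x_i|^2)^(1/2)
Sum of 2th powers = 9 + 16 + 9 + 36 + 1 + 9 + 81 = 161
||x||_2 = (161)^(1/2) = 12.6886

12.6886


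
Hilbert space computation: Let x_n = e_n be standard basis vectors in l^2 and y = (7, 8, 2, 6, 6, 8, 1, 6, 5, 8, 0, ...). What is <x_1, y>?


x_1 = e_1 is the standard basis vector with 1 in position 1.
<x_1, y> = y_1 = 7
As n -> infinity, <x_n, y> -> 0, confirming weak convergence of (x_n) to 0.

7


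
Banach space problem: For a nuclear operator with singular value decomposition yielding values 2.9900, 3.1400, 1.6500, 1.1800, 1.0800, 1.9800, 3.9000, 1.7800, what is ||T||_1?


The nuclear norm is the sum of all singular values.
||T||_1 = 2.9900 + 3.1400 + 1.6500 + 1.1800 + 1.0800 + 1.9800 + 3.9000 + 1.7800
= 17.7000

17.7000


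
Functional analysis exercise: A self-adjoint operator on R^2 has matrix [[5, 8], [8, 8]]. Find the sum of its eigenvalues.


For a self-adjoint (symmetric) matrix, the eigenvalues are real.
The sum of eigenvalues equals the trace of the matrix.
trace = 5 + 8 = 13

13


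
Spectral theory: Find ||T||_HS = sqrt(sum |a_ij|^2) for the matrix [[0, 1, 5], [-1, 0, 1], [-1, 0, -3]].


The Hilbert-Schmidt norm is sqrt(sum of squares of all entries).
Sum of squares = 0^2 + 1^2 + 5^2 + (-1)^2 + 0^2 + 1^2 + (-1)^2 + 0^2 + (-3)^2
= 0 + 1 + 25 + 1 + 0 + 1 + 1 + 0 + 9 = 38
||T||_HS = sqrt(38) = 6.1644

6.1644


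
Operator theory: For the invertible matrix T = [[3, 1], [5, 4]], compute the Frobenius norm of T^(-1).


det(T) = 3*4 - 1*5 = 7
T^(-1) = (1/7) * [[4, -1], [-5, 3]] = [[0.5714, -0.1429], [-0.7143, 0.4286]]
||T^(-1)||_F^2 = 0.5714^2 + (-0.1429)^2 + (-0.7143)^2 + 0.4286^2 = 1.0408
||T^(-1)||_F = sqrt(1.0408) = 1.0202

1.0202


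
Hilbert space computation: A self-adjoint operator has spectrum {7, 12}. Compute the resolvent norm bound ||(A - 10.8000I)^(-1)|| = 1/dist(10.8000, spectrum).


dist(10.8000, {7, 12}) = min(|10.8000 - 7|, |10.8000 - 12|)
= min(3.8000, 1.2000) = 1.2000
Resolvent bound = 1/1.2000 = 0.8333

0.8333


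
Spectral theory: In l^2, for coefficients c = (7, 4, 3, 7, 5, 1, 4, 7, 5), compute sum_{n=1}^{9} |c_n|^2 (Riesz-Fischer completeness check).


sum |c_n|^2 = 7^2 + 4^2 + 3^2 + 7^2 + 5^2 + 1^2 + 4^2 + 7^2 + 5^2
= 49 + 16 + 9 + 49 + 25 + 1 + 16 + 49 + 25
= 239

239


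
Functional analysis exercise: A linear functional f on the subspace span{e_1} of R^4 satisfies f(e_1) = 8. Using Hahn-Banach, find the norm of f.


The norm of f is given by ||f|| = sup_{||x||=1} |f(x)|.
On span{e_1}, ||e_1|| = 1, so ||f|| = |f(e_1)| / ||e_1||
= |8| / 1 = 8.0000

8.0000


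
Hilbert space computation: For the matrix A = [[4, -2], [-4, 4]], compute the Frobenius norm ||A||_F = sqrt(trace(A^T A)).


||A||_F^2 = sum a_ij^2
= 4^2 + (-2)^2 + (-4)^2 + 4^2
= 16 + 4 + 16 + 16 = 52
||A||_F = sqrt(52) = 7.2111

7.2111


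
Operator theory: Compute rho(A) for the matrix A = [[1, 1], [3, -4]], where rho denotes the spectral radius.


For a 2x2 matrix, eigenvalues satisfy lambda^2 - (trace)*lambda + det = 0
trace = 1 + -4 = -3
det = 1*-4 - 1*3 = -7
discriminant = (-3)^2 - 4*(-7) = 37
spectral radius = max |eigenvalue| = 4.5414

4.5414


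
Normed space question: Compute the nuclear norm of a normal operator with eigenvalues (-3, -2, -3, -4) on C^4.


For a normal operator, singular values equal |eigenvalues|.
Trace norm = sum |lambda_i| = 3 + 2 + 3 + 4
= 12

12


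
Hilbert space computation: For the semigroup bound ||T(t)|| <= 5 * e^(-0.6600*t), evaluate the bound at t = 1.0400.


||T(1.0400)|| <= 5 * exp(-0.6600 * 1.0400)
= 5 * exp(-0.6864)
= 5 * 0.5034
= 2.5169

2.5169


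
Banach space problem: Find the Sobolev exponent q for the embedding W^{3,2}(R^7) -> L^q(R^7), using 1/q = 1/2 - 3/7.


Using the Sobolev embedding formula: 1/q = 1/p - k/n
1/q = 1/2 - 3/7 = 1/14
q = 1/(1/14) = 14

14.0000


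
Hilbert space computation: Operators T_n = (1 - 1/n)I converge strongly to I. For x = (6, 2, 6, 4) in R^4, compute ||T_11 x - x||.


T_11 x - x = (1 - 1/11)x - x = -x/11
||x|| = sqrt(92) = 9.5917
||T_11 x - x|| = ||x||/11 = 9.5917/11 = 0.8720

0.8720


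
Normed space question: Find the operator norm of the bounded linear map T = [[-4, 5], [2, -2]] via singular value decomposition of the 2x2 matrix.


A^T A = [[20, -24], [-24, 29]]
trace(A^T A) = 49, det(A^T A) = 4
discriminant = 49^2 - 4*4 = 2385
Largest eigenvalue of A^T A = (trace + sqrt(disc))/2 = 48.9182
||T|| = sqrt(48.9182) = 6.9942

6.9942


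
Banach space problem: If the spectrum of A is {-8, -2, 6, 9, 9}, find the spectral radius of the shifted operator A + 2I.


Spectrum of A + 2I = {-6, 0, 8, 11, 11}
Spectral radius = max |lambda| over the shifted spectrum
= max(6, 0, 8, 11, 11) = 11

11


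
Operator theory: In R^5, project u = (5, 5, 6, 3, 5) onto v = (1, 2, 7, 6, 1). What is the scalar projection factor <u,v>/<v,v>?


Computing <u,v> = 5*1 + 5*2 + 6*7 + 3*6 + 5*1 = 80
Computing <v,v> = 1^2 + 2^2 + 7^2 + 6^2 + 1^2 = 91
Projection coefficient = 80/91 = 0.8791

0.8791


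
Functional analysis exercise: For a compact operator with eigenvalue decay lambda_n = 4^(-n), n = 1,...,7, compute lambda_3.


The eigenvalue formula gives lambda_3 = 1/4^3
= 1/64
= 0.0156

0.0156


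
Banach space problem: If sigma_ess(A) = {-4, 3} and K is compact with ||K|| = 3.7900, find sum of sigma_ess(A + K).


By Weyl's theorem, the essential spectrum is invariant under compact perturbations.
sigma_ess(A + K) = sigma_ess(A) = {-4, 3}
Sum = -4 + 3 = -1

-1


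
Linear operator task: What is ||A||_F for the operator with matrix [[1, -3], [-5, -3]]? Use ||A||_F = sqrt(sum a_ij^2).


||A||_F^2 = sum a_ij^2
= 1^2 + (-3)^2 + (-5)^2 + (-3)^2
= 1 + 9 + 25 + 9 = 44
||A||_F = sqrt(44) = 6.6332

6.6332


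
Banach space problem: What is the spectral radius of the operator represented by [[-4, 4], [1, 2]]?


For a 2x2 matrix, eigenvalues satisfy lambda^2 - (trace)*lambda + det = 0
trace = -4 + 2 = -2
det = -4*2 - 4*1 = -12
discriminant = (-2)^2 - 4*(-12) = 52
spectral radius = max |eigenvalue| = 4.6056

4.6056


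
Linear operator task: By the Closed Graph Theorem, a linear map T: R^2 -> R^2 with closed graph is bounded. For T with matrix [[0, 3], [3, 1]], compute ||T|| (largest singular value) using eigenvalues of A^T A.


A^T A = [[9, 3], [3, 10]]
trace(A^T A) = 19, det(A^T A) = 81
discriminant = 19^2 - 4*81 = 37
Largest eigenvalue of A^T A = (trace + sqrt(disc))/2 = 12.5414
||T|| = sqrt(12.5414) = 3.5414

3.5414


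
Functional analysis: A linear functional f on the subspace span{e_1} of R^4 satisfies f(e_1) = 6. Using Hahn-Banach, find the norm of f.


The norm of f is given by ||f|| = sup_{||x||=1} |f(x)|.
On span{e_1}, ||e_1|| = 1, so ||f|| = |f(e_1)| / ||e_1||
= |6| / 1 = 6.0000

6.0000


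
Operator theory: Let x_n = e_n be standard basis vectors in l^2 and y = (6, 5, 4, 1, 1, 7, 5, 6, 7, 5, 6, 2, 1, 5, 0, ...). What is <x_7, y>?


x_7 = e_7 is the standard basis vector with 1 in position 7.
<x_7, y> = y_7 = 5
As n -> infinity, <x_n, y> -> 0, confirming weak convergence of (x_n) to 0.

5


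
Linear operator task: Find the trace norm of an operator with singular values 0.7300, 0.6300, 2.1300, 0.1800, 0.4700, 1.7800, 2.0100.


The nuclear norm is the sum of all singular values.
||T||_1 = 0.7300 + 0.6300 + 2.1300 + 0.1800 + 0.4700 + 1.7800 + 2.0100
= 7.9300

7.9300


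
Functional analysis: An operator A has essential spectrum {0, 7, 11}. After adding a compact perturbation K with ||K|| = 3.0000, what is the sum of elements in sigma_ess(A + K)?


By Weyl's theorem, the essential spectrum is invariant under compact perturbations.
sigma_ess(A + K) = sigma_ess(A) = {0, 7, 11}
Sum = 0 + 7 + 11 = 18

18


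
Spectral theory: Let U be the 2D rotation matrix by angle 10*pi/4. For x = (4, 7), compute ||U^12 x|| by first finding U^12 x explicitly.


U is a rotation by theta = 10*pi/4
U^12 = rotation by 12*theta = 120*pi/4 = 0*pi/4 (mod 2*pi)
cos(0*pi/4) = 1.0000, sin(0*pi/4) = 0.0000
U^12 x = (1.0000 * 4 - 0.0000 * 7, 0.0000 * 4 + 1.0000 * 7)
= (4.0000, 7.0000)
||U^12 x|| = sqrt(4.0000^2 + 7.0000^2) = sqrt(65.0000) = 8.0623

8.0623


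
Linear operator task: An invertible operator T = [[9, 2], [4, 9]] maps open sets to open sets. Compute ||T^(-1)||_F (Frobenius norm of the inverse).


det(T) = 9*9 - 2*4 = 73
T^(-1) = (1/73) * [[9, -2], [-4, 9]] = [[0.1233, -0.0274], [-0.0548, 0.1233]]
||T^(-1)||_F^2 = 0.1233^2 + (-0.0274)^2 + (-0.0548)^2 + 0.1233^2 = 0.0342
||T^(-1)||_F = sqrt(0.0342) = 0.1848

0.1848


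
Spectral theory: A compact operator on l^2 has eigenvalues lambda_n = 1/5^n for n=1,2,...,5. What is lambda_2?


The eigenvalue formula gives lambda_2 = 1/5^2
= 1/25
= 0.0400

0.0400


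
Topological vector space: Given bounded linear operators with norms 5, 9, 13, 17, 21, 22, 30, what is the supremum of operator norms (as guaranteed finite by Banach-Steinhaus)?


By the Uniform Boundedness Principle, the supremum of norms is finite.
sup_k ||T_k|| = max(5, 9, 13, 17, 21, 22, 30) = 30

30


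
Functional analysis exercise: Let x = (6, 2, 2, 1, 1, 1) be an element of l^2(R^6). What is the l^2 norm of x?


The l^2 norm = (sum |x_i|^2)^(1/2)
Sum of 2th powers = 36 + 4 + 4 + 1 + 1 + 1 = 47
||x||_2 = (47)^(1/2) = 6.8557

6.8557


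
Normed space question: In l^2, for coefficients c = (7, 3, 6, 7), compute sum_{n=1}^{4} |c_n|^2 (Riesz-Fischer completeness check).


sum |c_n|^2 = 7^2 + 3^2 + 6^2 + 7^2
= 49 + 9 + 36 + 49
= 143

143


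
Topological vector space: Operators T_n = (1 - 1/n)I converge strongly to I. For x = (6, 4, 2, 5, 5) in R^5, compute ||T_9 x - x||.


T_9 x - x = (1 - 1/9)x - x = -x/9
||x|| = sqrt(106) = 10.2956
||T_9 x - x|| = ||x||/9 = 10.2956/9 = 1.1440

1.1440


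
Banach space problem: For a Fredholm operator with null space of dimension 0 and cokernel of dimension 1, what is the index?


The Fredholm index is defined as ind(T) = dim(ker T) - dim(coker T)
= 0 - 1
= -1

-1


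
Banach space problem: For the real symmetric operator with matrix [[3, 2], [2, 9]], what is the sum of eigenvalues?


For a self-adjoint (symmetric) matrix, the eigenvalues are real.
The sum of eigenvalues equals the trace of the matrix.
trace = 3 + 9 = 12

12


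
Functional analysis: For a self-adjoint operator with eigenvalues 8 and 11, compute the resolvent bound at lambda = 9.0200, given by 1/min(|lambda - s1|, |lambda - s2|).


dist(9.0200, {8, 11}) = min(|9.0200 - 8|, |9.0200 - 11|)
= min(1.0200, 1.9800) = 1.0200
Resolvent bound = 1/1.0200 = 0.9804

0.9804


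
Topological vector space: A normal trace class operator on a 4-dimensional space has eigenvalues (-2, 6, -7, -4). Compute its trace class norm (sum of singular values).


For a normal operator, singular values equal |eigenvalues|.
Trace norm = sum |lambda_i| = 2 + 6 + 7 + 4
= 19

19


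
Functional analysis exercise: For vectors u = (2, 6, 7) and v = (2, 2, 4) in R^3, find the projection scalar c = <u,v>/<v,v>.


Computing <u,v> = 2*2 + 6*2 + 7*4 = 44
Computing <v,v> = 2^2 + 2^2 + 4^2 = 24
Projection coefficient = 44/24 = 1.8333

1.8333


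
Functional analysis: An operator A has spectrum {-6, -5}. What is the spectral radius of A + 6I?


Spectrum of A + 6I = {0, 1}
Spectral radius = max |lambda| over the shifted spectrum
= max(0, 1) = 1

1


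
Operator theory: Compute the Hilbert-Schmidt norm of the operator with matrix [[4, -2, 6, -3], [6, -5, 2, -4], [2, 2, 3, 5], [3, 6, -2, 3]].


The Hilbert-Schmidt norm is sqrt(sum of squares of all entries).
Sum of squares = 4^2 + (-2)^2 + 6^2 + (-3)^2 + 6^2 + (-5)^2 + 2^2 + (-4)^2 + 2^2 + 2^2 + 3^2 + 5^2 + 3^2 + 6^2 + (-2)^2 + 3^2
= 16 + 4 + 36 + 9 + 36 + 25 + 4 + 16 + 4 + 4 + 9 + 25 + 9 + 36 + 4 + 9 = 246
||T||_HS = sqrt(246) = 15.6844

15.6844


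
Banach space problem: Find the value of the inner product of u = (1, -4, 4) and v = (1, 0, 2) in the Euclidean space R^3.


Computing the standard inner product <u, v> = sum u_i * v_i
= 1*1 + -4*0 + 4*2
= 1 + 0 + 8
= 9

9


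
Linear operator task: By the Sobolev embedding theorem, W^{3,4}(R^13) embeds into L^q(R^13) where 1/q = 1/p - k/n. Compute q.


Using the Sobolev embedding formula: 1/q = 1/p - k/n
1/q = 1/4 - 3/13 = 1/52
q = 1/(1/52) = 52

52.0000


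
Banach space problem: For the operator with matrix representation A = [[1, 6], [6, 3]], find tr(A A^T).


trace(A * A^T) = sum of squares of all entries
= 1^2 + 6^2 + 6^2 + 3^2
= 1 + 36 + 36 + 9
= 82

82


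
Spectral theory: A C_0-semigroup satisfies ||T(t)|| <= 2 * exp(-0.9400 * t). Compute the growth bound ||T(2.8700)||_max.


||T(2.8700)|| <= 2 * exp(-0.9400 * 2.8700)
= 2 * exp(-2.6978)
= 2 * 0.0674
= 0.1347

0.1347


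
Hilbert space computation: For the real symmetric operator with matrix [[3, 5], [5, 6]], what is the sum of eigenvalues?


For a self-adjoint (symmetric) matrix, the eigenvalues are real.
The sum of eigenvalues equals the trace of the matrix.
trace = 3 + 6 = 9

9


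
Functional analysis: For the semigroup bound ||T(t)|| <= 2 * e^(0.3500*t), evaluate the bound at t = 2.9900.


||T(2.9900)|| <= 2 * exp(0.3500 * 2.9900)
= 2 * exp(1.0465)
= 2 * 2.8477
= 5.6953

5.6953


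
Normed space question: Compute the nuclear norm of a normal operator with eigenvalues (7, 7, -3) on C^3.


For a normal operator, singular values equal |eigenvalues|.
Trace norm = sum |lambda_i| = 7 + 7 + 3
= 17

17


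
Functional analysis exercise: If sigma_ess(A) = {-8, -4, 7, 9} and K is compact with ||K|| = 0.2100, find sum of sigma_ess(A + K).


By Weyl's theorem, the essential spectrum is invariant under compact perturbations.
sigma_ess(A + K) = sigma_ess(A) = {-8, -4, 7, 9}
Sum = -8 + -4 + 7 + 9 = 4

4


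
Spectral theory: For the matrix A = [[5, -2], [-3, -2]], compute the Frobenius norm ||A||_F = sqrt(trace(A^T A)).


||A||_F^2 = sum a_ij^2
= 5^2 + (-2)^2 + (-3)^2 + (-2)^2
= 25 + 4 + 9 + 4 = 42
||A||_F = sqrt(42) = 6.4807

6.4807


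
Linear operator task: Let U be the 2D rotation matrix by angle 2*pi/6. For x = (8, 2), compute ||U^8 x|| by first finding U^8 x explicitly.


U is a rotation by theta = 2*pi/6
U^8 = rotation by 8*theta = 16*pi/6 = 4*pi/6 (mod 2*pi)
cos(4*pi/6) = -0.5000, sin(4*pi/6) = 0.8660
U^8 x = (-0.5000 * 8 - 0.8660 * 2, 0.8660 * 8 + -0.5000 * 2)
= (-5.7321, 5.9282)
||U^8 x|| = sqrt((-5.7321)^2 + 5.9282^2) = sqrt(68.0000) = 8.2462

8.2462


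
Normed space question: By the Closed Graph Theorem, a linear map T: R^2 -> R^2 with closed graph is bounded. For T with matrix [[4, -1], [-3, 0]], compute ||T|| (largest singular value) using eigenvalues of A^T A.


A^T A = [[25, -4], [-4, 1]]
trace(A^T A) = 26, det(A^T A) = 9
discriminant = 26^2 - 4*9 = 640
Largest eigenvalue of A^T A = (trace + sqrt(disc))/2 = 25.6491
||T|| = sqrt(25.6491) = 5.0645

5.0645


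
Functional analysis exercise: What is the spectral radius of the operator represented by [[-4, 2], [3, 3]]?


For a 2x2 matrix, eigenvalues satisfy lambda^2 - (trace)*lambda + det = 0
trace = -4 + 3 = -1
det = -4*3 - 2*3 = -18
discriminant = (-1)^2 - 4*(-18) = 73
spectral radius = max |eigenvalue| = 4.7720

4.7720


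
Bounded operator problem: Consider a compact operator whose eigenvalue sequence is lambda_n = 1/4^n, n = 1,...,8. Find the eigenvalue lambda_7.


The eigenvalue formula gives lambda_7 = 1/4^7
= 1/16384
= 6.1035e-05

6.1035e-05


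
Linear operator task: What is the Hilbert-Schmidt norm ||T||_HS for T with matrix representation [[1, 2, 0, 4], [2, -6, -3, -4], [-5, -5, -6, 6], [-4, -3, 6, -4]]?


The Hilbert-Schmidt norm is sqrt(sum of squares of all entries).
Sum of squares = 1^2 + 2^2 + 0^2 + 4^2 + 2^2 + (-6)^2 + (-3)^2 + (-4)^2 + (-5)^2 + (-5)^2 + (-6)^2 + 6^2 + (-4)^2 + (-3)^2 + 6^2 + (-4)^2
= 1 + 4 + 0 + 16 + 4 + 36 + 9 + 16 + 25 + 25 + 36 + 36 + 16 + 9 + 36 + 16 = 285
||T||_HS = sqrt(285) = 16.8819

16.8819


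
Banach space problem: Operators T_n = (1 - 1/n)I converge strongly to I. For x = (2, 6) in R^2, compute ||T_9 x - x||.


T_9 x - x = (1 - 1/9)x - x = -x/9
||x|| = sqrt(40) = 6.3246
||T_9 x - x|| = ||x||/9 = 6.3246/9 = 0.7027

0.7027


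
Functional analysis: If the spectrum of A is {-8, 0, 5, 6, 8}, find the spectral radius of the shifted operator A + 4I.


Spectrum of A + 4I = {-4, 4, 9, 10, 12}
Spectral radius = max |lambda| over the shifted spectrum
= max(4, 4, 9, 10, 12) = 12

12


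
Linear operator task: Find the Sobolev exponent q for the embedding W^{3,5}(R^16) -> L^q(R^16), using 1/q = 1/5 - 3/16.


Using the Sobolev embedding formula: 1/q = 1/p - k/n
1/q = 1/5 - 3/16 = 1/80
q = 1/(1/80) = 80

80.0000


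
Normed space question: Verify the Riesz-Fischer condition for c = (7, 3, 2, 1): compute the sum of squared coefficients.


sum |c_n|^2 = 7^2 + 3^2 + 2^2 + 1^2
= 49 + 9 + 4 + 1
= 63

63


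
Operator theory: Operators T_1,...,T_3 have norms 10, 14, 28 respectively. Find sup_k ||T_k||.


By the Uniform Boundedness Principle, the supremum of norms is finite.
sup_k ||T_k|| = max(10, 14, 28) = 28

28


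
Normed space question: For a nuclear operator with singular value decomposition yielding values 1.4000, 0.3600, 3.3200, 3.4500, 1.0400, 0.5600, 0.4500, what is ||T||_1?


The nuclear norm is the sum of all singular values.
||T||_1 = 1.4000 + 0.3600 + 3.3200 + 3.4500 + 1.0400 + 0.5600 + 0.4500
= 10.5800

10.5800


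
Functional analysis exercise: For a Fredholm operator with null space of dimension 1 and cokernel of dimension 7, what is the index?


The Fredholm index is defined as ind(T) = dim(ker T) - dim(coker T)
= 1 - 7
= -6

-6


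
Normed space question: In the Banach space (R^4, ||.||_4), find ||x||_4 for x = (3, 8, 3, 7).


The l^4 norm = (sum |x_i|^4)^(1/4)
Sum of 4th powers = 81 + 4096 + 81 + 2401 = 6659
||x||_4 = (6659)^(1/4) = 9.0334

9.0334


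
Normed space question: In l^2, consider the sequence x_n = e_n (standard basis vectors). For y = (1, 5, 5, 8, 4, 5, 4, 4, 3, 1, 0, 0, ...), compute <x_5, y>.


x_5 = e_5 is the standard basis vector with 1 in position 5.
<x_5, y> = y_5 = 4
As n -> infinity, <x_n, y> -> 0, confirming weak convergence of (x_n) to 0.

4


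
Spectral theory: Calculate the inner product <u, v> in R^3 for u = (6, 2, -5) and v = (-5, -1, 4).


Computing the standard inner product <u, v> = sum u_i * v_i
= 6*-5 + 2*-1 + -5*4
= -30 + -2 + -20
= -52

-52


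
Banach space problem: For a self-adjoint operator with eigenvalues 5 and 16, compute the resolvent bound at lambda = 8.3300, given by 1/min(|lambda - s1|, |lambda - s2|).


dist(8.3300, {5, 16}) = min(|8.3300 - 5|, |8.3300 - 16|)
= min(3.3300, 7.6700) = 3.3300
Resolvent bound = 1/3.3300 = 0.3003

0.3003


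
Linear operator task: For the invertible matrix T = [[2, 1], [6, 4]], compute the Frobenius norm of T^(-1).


det(T) = 2*4 - 1*6 = 2
T^(-1) = (1/2) * [[4, -1], [-6, 2]] = [[2.0000, -0.5000], [-3.0000, 1.0000]]
||T^(-1)||_F^2 = 2.0000^2 + (-0.5000)^2 + (-3.0000)^2 + 1.0000^2 = 14.2500
||T^(-1)||_F = sqrt(14.2500) = 3.7749

3.7749


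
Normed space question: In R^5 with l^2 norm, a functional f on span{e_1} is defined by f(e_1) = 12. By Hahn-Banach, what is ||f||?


The norm of f is given by ||f|| = sup_{||x||=1} |f(x)|.
On span{e_1}, ||e_1|| = 1, so ||f|| = |f(e_1)| / ||e_1||
= |12| / 1 = 12.0000

12.0000


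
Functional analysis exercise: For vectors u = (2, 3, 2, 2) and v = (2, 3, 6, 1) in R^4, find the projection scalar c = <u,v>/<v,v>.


Computing <u,v> = 2*2 + 3*3 + 2*6 + 2*1 = 27
Computing <v,v> = 2^2 + 3^2 + 6^2 + 1^2 = 50
Projection coefficient = 27/50 = 0.5400

0.5400


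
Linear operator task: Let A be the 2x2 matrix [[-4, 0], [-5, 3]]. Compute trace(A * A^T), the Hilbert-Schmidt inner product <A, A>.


trace(A * A^T) = sum of squares of all entries
= (-4)^2 + 0^2 + (-5)^2 + 3^2
= 16 + 0 + 25 + 9
= 50

50


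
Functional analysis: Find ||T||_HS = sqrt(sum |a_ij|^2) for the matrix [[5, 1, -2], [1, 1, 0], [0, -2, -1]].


The Hilbert-Schmidt norm is sqrt(sum of squares of all entries).
Sum of squares = 5^2 + 1^2 + (-2)^2 + 1^2 + 1^2 + 0^2 + 0^2 + (-2)^2 + (-1)^2
= 25 + 1 + 4 + 1 + 1 + 0 + 0 + 4 + 1 = 37
||T||_HS = sqrt(37) = 6.0828

6.0828


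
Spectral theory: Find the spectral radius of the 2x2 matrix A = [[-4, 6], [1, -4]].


For a 2x2 matrix, eigenvalues satisfy lambda^2 - (trace)*lambda + det = 0
trace = -4 + -4 = -8
det = -4*-4 - 6*1 = 10
discriminant = (-8)^2 - 4*(10) = 24
spectral radius = max |eigenvalue| = 6.4495

6.4495


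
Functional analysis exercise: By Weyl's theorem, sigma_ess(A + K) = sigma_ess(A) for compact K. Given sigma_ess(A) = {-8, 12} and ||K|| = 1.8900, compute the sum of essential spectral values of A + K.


By Weyl's theorem, the essential spectrum is invariant under compact perturbations.
sigma_ess(A + K) = sigma_ess(A) = {-8, 12}
Sum = -8 + 12 = 4

4


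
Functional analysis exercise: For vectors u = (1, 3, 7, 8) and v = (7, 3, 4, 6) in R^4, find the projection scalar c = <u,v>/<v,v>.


Computing <u,v> = 1*7 + 3*3 + 7*4 + 8*6 = 92
Computing <v,v> = 7^2 + 3^2 + 4^2 + 6^2 = 110
Projection coefficient = 92/110 = 0.8364

0.8364


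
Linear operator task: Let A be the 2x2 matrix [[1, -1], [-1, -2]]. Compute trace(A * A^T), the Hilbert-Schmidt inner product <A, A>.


trace(A * A^T) = sum of squares of all entries
= 1^2 + (-1)^2 + (-1)^2 + (-2)^2
= 1 + 1 + 1 + 4
= 7

7


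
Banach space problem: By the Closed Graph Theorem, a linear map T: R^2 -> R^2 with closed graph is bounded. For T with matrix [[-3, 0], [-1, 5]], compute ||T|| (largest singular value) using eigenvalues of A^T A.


A^T A = [[10, -5], [-5, 25]]
trace(A^T A) = 35, det(A^T A) = 225
discriminant = 35^2 - 4*225 = 325
Largest eigenvalue of A^T A = (trace + sqrt(disc))/2 = 26.5139
||T|| = sqrt(26.5139) = 5.1492

5.1492


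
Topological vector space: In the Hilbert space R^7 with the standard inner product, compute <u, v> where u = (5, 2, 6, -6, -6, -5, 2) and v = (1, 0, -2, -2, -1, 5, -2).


Computing the standard inner product <u, v> = sum u_i * v_i
= 5*1 + 2*0 + 6*-2 + -6*-2 + -6*-1 + -5*5 + 2*-2
= 5 + 0 + -12 + 12 + 6 + -25 + -4
= -18

-18


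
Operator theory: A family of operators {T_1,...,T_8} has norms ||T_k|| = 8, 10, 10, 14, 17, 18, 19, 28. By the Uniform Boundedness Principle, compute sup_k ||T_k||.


By the Uniform Boundedness Principle, the supremum of norms is finite.
sup_k ||T_k|| = max(8, 10, 10, 14, 17, 18, 19, 28) = 28

28


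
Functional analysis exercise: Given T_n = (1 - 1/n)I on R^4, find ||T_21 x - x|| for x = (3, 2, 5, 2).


T_21 x - x = (1 - 1/21)x - x = -x/21
||x|| = sqrt(42) = 6.4807
||T_21 x - x|| = ||x||/21 = 6.4807/21 = 0.3086

0.3086


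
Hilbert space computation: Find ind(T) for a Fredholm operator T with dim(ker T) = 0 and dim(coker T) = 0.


The Fredholm index is defined as ind(T) = dim(ker T) - dim(coker T)
= 0 - 0
= 0

0


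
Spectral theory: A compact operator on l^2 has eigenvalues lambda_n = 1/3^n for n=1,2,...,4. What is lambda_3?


The eigenvalue formula gives lambda_3 = 1/3^3
= 1/27
= 0.0370

0.0370


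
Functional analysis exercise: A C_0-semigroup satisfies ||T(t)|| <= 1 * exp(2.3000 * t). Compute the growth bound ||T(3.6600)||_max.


||T(3.6600)|| <= 1 * exp(2.3000 * 3.6600)
= 1 * exp(8.4180)
= 1 * 4527.8387
= 4527.8387

4527.8387


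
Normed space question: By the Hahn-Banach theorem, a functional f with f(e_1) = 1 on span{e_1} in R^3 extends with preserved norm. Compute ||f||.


The norm of f is given by ||f|| = sup_{||x||=1} |f(x)|.
On span{e_1}, ||e_1|| = 1, so ||f|| = |f(e_1)| / ||e_1||
= |1| / 1 = 1.0000

1.0000


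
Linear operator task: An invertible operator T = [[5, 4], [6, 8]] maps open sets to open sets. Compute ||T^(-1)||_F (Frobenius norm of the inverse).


det(T) = 5*8 - 4*6 = 16
T^(-1) = (1/16) * [[8, -4], [-6, 5]] = [[0.5000, -0.2500], [-0.3750, 0.3125]]
||T^(-1)||_F^2 = 0.5000^2 + (-0.2500)^2 + (-0.3750)^2 + 0.3125^2 = 0.5508
||T^(-1)||_F = sqrt(0.5508) = 0.7421

0.7421


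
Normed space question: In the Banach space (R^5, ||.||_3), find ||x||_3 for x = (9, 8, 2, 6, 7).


The l^3 norm = (sum |x_i|^3)^(1/3)
Sum of 3th powers = 729 + 512 + 8 + 216 + 343 = 1808
||x||_3 = (1808)^(1/3) = 12.1824

12.1824


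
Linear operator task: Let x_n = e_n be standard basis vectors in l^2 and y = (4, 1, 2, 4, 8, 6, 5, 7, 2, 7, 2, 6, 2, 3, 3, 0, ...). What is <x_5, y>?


x_5 = e_5 is the standard basis vector with 1 in position 5.
<x_5, y> = y_5 = 8
As n -> infinity, <x_n, y> -> 0, confirming weak convergence of (x_n) to 0.

8


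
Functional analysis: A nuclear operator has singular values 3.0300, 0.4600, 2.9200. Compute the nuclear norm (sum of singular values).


The nuclear norm is the sum of all singular values.
||T||_1 = 3.0300 + 0.4600 + 2.9200
= 6.4100

6.4100


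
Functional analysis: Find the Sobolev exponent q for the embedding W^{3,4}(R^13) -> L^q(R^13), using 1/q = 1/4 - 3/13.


Using the Sobolev embedding formula: 1/q = 1/p - k/n
1/q = 1/4 - 3/13 = 1/52
q = 1/(1/52) = 52

52.0000


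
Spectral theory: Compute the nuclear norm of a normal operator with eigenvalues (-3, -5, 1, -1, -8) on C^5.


For a normal operator, singular values equal |eigenvalues|.
Trace norm = sum |lambda_i| = 3 + 5 + 1 + 1 + 8
= 18

18


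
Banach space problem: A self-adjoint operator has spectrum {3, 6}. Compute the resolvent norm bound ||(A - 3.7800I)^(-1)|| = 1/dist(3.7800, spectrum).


dist(3.7800, {3, 6}) = min(|3.7800 - 3|, |3.7800 - 6|)
= min(0.7800, 2.2200) = 0.7800
Resolvent bound = 1/0.7800 = 1.2821

1.2821


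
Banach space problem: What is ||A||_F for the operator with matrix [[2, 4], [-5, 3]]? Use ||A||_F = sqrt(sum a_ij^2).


||A||_F^2 = sum a_ij^2
= 2^2 + 4^2 + (-5)^2 + 3^2
= 4 + 16 + 25 + 9 = 54
||A||_F = sqrt(54) = 7.3485

7.3485


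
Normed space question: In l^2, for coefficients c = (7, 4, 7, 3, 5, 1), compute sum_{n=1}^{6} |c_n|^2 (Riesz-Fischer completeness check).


sum |c_n|^2 = 7^2 + 4^2 + 7^2 + 3^2 + 5^2 + 1^2
= 49 + 16 + 49 + 9 + 25 + 1
= 149

149


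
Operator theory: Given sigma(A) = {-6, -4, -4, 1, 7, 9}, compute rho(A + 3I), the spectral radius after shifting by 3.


Spectrum of A + 3I = {-3, -1, -1, 4, 10, 12}
Spectral radius = max |lambda| over the shifted spectrum
= max(3, 1, 1, 4, 10, 12) = 12

12


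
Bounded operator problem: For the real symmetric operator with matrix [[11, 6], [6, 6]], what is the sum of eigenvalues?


For a self-adjoint (symmetric) matrix, the eigenvalues are real.
The sum of eigenvalues equals the trace of the matrix.
trace = 11 + 6 = 17

17


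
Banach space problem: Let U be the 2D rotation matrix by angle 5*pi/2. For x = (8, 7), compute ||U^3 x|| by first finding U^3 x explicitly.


U is a rotation by theta = 5*pi/2
U^3 = rotation by 3*theta = 15*pi/2 = 3*pi/2 (mod 2*pi)
cos(3*pi/2) = 0.0000, sin(3*pi/2) = -1.0000
U^3 x = (0.0000 * 8 - -1.0000 * 7, -1.0000 * 8 + 0.0000 * 7)
= (7.0000, -8.0000)
||U^3 x|| = sqrt(7.0000^2 + (-8.0000)^2) = sqrt(113.0000) = 10.6301

10.6301


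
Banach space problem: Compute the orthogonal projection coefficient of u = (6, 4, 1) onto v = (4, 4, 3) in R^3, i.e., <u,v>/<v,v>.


Computing <u,v> = 6*4 + 4*4 + 1*3 = 43
Computing <v,v> = 4^2 + 4^2 + 3^2 = 41
Projection coefficient = 43/41 = 1.0488

1.0488


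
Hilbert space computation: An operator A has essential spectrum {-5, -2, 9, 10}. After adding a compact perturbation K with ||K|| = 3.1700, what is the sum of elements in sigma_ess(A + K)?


By Weyl's theorem, the essential spectrum is invariant under compact perturbations.
sigma_ess(A + K) = sigma_ess(A) = {-5, -2, 9, 10}
Sum = -5 + -2 + 9 + 10 = 12

12


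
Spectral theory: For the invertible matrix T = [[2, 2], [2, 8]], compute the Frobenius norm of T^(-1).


det(T) = 2*8 - 2*2 = 12
T^(-1) = (1/12) * [[8, -2], [-2, 2]] = [[0.6667, -0.1667], [-0.1667, 0.1667]]
||T^(-1)||_F^2 = 0.6667^2 + (-0.1667)^2 + (-0.1667)^2 + 0.1667^2 = 0.5278
||T^(-1)||_F = sqrt(0.5278) = 0.7265

0.7265


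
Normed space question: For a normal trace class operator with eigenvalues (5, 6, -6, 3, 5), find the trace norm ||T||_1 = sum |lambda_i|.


For a normal operator, singular values equal |eigenvalues|.
Trace norm = sum |lambda_i| = 5 + 6 + 6 + 3 + 5
= 25

25


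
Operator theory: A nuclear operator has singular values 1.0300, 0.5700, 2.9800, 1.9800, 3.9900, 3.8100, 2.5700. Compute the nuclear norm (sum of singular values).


The nuclear norm is the sum of all singular values.
||T||_1 = 1.0300 + 0.5700 + 2.9800 + 1.9800 + 3.9900 + 3.8100 + 2.5700
= 16.9300

16.9300


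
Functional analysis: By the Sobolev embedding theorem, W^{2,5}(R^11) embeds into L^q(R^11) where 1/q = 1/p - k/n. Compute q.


Using the Sobolev embedding formula: 1/q = 1/p - k/n
1/q = 1/5 - 2/11 = 1/55
q = 1/(1/55) = 55

55.0000


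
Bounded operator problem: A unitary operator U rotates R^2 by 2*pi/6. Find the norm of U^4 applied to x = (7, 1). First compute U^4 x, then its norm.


U is a rotation by theta = 2*pi/6
U^4 = rotation by 4*theta = 8*pi/6
cos(8*pi/6) = -0.5000, sin(8*pi/6) = -0.8660
U^4 x = (-0.5000 * 7 - -0.8660 * 1, -0.8660 * 7 + -0.5000 * 1)
= (-2.6340, -6.5622)
||U^4 x|| = sqrt((-2.6340)^2 + (-6.5622)^2) = sqrt(50.0000) = 7.0711

7.0711


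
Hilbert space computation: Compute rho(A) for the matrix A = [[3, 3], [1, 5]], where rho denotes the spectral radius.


For a 2x2 matrix, eigenvalues satisfy lambda^2 - (trace)*lambda + det = 0
trace = 3 + 5 = 8
det = 3*5 - 3*1 = 12
discriminant = 8^2 - 4*(12) = 16
spectral radius = max |eigenvalue| = 6.0000

6.0000


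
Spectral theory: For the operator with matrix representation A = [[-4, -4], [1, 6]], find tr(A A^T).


trace(A * A^T) = sum of squares of all entries
= (-4)^2 + (-4)^2 + 1^2 + 6^2
= 16 + 16 + 1 + 36
= 69

69


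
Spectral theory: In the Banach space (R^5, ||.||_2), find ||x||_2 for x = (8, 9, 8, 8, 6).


The l^2 norm = (sum |x_i|^2)^(1/2)
Sum of 2th powers = 64 + 81 + 64 + 64 + 36 = 309
||x||_2 = (309)^(1/2) = 17.5784

17.5784


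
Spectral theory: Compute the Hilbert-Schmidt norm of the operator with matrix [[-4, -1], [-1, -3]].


The Hilbert-Schmidt norm is sqrt(sum of squares of all entries).
Sum of squares = (-4)^2 + (-1)^2 + (-1)^2 + (-3)^2
= 16 + 1 + 1 + 9 = 27
||T||_HS = sqrt(27) = 5.1962

5.1962


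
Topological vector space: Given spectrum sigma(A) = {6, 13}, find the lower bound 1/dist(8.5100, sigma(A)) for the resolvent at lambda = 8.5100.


dist(8.5100, {6, 13}) = min(|8.5100 - 6|, |8.5100 - 13|)
= min(2.5100, 4.4900) = 2.5100
Resolvent bound = 1/2.5100 = 0.3984

0.3984


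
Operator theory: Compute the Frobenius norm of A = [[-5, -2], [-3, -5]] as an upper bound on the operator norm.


||A||_F^2 = sum a_ij^2
= (-5)^2 + (-2)^2 + (-3)^2 + (-5)^2
= 25 + 4 + 9 + 25 = 63
||A||_F = sqrt(63) = 7.9373

7.9373


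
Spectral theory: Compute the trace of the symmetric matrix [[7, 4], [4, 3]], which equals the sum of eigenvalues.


For a self-adjoint (symmetric) matrix, the eigenvalues are real.
The sum of eigenvalues equals the trace of the matrix.
trace = 7 + 3 = 10

10


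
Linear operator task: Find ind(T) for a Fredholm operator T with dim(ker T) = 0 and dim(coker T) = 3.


The Fredholm index is defined as ind(T) = dim(ker T) - dim(coker T)
= 0 - 3
= -3

-3


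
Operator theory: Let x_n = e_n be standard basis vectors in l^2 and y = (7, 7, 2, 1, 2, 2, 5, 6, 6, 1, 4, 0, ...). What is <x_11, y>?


x_11 = e_11 is the standard basis vector with 1 in position 11.
<x_11, y> = y_11 = 4
As n -> infinity, <x_n, y> -> 0, confirming weak convergence of (x_n) to 0.

4


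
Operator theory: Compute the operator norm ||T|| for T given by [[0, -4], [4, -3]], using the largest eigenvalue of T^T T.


A^T A = [[16, -12], [-12, 25]]
trace(A^T A) = 41, det(A^T A) = 256
discriminant = 41^2 - 4*256 = 657
Largest eigenvalue of A^T A = (trace + sqrt(disc))/2 = 33.3160
||T|| = sqrt(33.3160) = 5.7720

5.7720


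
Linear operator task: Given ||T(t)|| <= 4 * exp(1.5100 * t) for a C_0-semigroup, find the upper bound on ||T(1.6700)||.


||T(1.6700)|| <= 4 * exp(1.5100 * 1.6700)
= 4 * exp(2.5217)
= 4 * 12.4497
= 49.7990

49.7990


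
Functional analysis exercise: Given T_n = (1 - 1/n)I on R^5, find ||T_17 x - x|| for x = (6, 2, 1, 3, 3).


T_17 x - x = (1 - 1/17)x - x = -x/17
||x|| = sqrt(59) = 7.6811
||T_17 x - x|| = ||x||/17 = 7.6811/17 = 0.4518

0.4518


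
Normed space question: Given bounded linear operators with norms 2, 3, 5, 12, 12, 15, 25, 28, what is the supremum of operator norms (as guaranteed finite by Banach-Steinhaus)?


By the Uniform Boundedness Principle, the supremum of norms is finite.
sup_k ||T_k|| = max(2, 3, 5, 12, 12, 15, 25, 28) = 28

28
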